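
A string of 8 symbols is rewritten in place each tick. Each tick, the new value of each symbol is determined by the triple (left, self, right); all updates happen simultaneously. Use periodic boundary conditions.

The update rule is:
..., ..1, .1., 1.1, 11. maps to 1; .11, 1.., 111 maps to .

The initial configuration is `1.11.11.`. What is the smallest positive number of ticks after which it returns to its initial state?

24

tick 1: 11.11.11
tick 2: .11.11..
tick 3: 1.11.1.1
tick 4: 11.1111.
tick 5: .11...11
tick 6: 1.1.11.1
tick 7: 1111.11.
tick 8: ...11.11
tick 9: .11.11.1
tick 10: 1.11.111
tick 11: 11.11...
tick 12: .11.1.11
tick 13: 1.1111.1
tick 14: 11...11.
tick 15: .1.11.11
tick 16: 111.11.1
tick 17: ..11.11.
tick 18: 11.11.1.
tick 19: .11.1111
tick 20: 1.11...1
tick 21: 11.1.11.
tick 22: .1111.11
tick 23: 1...11.1
tick 24: 1.11.11.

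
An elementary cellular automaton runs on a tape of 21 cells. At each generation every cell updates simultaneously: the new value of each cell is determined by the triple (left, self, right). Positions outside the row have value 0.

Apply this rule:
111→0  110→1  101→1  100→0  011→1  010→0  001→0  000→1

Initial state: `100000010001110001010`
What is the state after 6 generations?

111111011101100000100

generation 1: 001111000101010100100
generation 2: 101001010010101000001
generation 3: 010000100001010011100
generation 4: 000110001100100010101
generation 5: 110110101100001001010
generation 6: 111111011101100000100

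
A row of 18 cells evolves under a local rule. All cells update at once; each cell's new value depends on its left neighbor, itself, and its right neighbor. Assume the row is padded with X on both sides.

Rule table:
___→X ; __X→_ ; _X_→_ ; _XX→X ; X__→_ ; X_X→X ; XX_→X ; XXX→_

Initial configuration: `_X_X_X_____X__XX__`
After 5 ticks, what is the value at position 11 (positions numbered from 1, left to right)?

X_X_X__XXX____XX__
XX_X___X_X_XX_XX__
_XX__X__X_XXXXXX__
XXX______XX____X__
__X_XXXX_XX_XX____
position 11 holds X

X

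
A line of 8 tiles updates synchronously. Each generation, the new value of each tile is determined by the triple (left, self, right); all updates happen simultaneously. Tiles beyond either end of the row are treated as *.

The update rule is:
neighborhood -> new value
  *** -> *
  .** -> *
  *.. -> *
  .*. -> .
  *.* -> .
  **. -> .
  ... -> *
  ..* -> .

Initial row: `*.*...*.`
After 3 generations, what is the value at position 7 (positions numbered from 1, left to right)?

...**...
**.*.**.
*....*..
position 7 holds .

.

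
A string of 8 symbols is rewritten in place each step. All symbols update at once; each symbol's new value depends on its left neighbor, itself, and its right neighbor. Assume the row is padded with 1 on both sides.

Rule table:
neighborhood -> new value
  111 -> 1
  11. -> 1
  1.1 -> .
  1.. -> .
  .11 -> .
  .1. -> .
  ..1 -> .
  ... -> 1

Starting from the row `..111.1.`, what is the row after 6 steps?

...1111.

...11...
.1..1.1.
........
.111111.
..11111.
...1111.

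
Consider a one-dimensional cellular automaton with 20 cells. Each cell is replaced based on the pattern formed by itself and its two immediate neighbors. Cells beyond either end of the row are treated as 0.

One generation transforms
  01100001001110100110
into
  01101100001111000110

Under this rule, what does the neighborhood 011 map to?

1

At position 1 the neighborhood is 011; the next row has 1 there.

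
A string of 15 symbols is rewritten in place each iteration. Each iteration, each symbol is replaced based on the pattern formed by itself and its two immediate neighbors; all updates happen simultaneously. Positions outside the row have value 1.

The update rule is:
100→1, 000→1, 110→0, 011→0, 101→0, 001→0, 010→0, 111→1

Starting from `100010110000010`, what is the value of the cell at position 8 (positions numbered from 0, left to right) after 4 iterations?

011000001111000
000111100110110
110011010000000
101000001111110
position 8 holds 1

1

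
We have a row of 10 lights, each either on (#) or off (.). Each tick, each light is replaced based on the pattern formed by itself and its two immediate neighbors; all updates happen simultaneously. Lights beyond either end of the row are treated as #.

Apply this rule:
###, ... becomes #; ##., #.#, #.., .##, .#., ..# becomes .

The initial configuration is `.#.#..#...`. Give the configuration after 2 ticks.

.######...

........#.
.######...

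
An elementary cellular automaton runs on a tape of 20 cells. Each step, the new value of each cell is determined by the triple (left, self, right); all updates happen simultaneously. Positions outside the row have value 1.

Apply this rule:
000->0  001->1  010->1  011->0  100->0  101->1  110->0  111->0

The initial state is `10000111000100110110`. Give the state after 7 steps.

00001101001001100111

00001000001101001001
00011000010011011010
00100000110100100111
01100001001101101000
10000011010010011001
00000100110110100010
00001101001001100111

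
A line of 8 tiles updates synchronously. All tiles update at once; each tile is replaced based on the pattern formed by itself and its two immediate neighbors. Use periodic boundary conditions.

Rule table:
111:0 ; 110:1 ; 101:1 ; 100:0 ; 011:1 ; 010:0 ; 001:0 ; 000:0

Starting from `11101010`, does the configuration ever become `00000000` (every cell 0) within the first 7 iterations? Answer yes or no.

iteration 1: 10110101
iteration 2: 11111011
iteration 3: 00001110
iteration 4: 00001010
iteration 5: 00000100
iteration 6: 00000000
all cells are 0 at iteration 6

yes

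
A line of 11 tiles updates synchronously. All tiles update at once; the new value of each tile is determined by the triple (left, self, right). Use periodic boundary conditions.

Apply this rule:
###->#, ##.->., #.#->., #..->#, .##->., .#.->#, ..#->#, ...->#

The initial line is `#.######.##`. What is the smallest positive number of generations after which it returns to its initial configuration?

...####...#
###.##.####
##......###
#.######.##

4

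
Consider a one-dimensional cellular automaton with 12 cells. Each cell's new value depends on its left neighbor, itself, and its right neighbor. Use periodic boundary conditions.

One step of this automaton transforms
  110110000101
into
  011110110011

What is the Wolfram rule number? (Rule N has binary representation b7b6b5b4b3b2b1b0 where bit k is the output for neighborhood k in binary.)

105

position 0: 111 → 0  (bit 7 = 0)
position 1: 110 → 1  (bit 6 = 1)
position 2: 101 → 1  (bit 5 = 1)
position 5: 100 → 0  (bit 4 = 0)
position 3: 011 → 1  (bit 3 = 1)
position 9: 010 → 0  (bit 2 = 0)
position 8: 001 → 0  (bit 1 = 0)
position 6: 000 → 1  (bit 0 = 1)
bits b7..b0 = 01101001 = 105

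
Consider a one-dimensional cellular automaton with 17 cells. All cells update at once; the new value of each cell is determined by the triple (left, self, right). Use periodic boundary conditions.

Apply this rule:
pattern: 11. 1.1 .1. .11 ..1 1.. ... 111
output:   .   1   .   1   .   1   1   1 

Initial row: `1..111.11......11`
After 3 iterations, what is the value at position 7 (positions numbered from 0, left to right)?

1

.1.11.11.11111.11
1.11.11.11111.11.
.11.11.11111.11.1
position 7 holds 1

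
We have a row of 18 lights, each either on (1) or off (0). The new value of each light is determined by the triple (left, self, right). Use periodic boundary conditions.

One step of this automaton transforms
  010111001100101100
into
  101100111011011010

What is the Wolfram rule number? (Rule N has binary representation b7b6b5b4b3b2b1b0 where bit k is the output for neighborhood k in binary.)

position 4: 111 → 0  (bit 7 = 0)
position 5: 110 → 0  (bit 6 = 0)
position 2: 101 → 1  (bit 5 = 1)
position 6: 100 → 1  (bit 4 = 1)
position 3: 011 → 1  (bit 3 = 1)
position 1: 010 → 0  (bit 2 = 0)
position 0: 001 → 1  (bit 1 = 1)
position 17: 000 → 0  (bit 0 = 0)
bits b7..b0 = 00111010 = 58

58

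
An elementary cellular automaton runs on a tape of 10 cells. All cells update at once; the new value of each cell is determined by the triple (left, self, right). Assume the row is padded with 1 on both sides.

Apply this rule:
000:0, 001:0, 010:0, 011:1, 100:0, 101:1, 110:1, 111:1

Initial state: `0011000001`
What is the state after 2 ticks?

0011000001

0011000001  (fixed point — unchanged through tick 2)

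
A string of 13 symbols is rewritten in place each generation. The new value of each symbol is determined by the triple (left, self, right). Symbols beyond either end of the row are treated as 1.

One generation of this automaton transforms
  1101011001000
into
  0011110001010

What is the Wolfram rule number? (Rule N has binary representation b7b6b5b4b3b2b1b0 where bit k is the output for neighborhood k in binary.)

position 0: 111 → 0  (bit 7 = 0)
position 1: 110 → 0  (bit 6 = 0)
position 2: 101 → 1  (bit 5 = 1)
position 7: 100 → 0  (bit 4 = 0)
position 5: 011 → 1  (bit 3 = 1)
position 3: 010 → 1  (bit 2 = 1)
position 8: 001 → 0  (bit 1 = 0)
position 11: 000 → 1  (bit 0 = 1)
bits b7..b0 = 00101101 = 45

45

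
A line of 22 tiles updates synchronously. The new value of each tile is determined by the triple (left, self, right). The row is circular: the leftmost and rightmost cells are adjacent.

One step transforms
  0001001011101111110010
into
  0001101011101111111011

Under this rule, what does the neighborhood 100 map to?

At position 4 the neighborhood is 100; the next row has 1 there.

1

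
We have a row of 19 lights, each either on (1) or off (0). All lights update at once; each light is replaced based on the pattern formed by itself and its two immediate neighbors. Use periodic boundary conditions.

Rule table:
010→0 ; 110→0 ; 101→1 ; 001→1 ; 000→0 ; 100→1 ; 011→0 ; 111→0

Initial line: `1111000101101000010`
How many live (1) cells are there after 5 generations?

9

0000101010010100101
1001010101101011010
0110101010010100101
1001010101101011010  (repeats generation 2; period 2)
generation 5: 0110101010010100101
count of 1: 9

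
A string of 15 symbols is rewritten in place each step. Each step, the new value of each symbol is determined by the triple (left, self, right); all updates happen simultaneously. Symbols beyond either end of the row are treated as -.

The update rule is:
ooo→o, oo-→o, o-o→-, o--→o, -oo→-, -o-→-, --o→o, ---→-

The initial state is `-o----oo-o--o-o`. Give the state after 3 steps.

step 1: o-o--o-o--oo---
step 2: ---oo---oo-oo--
step 3: --o-oo-o-o--oo-

--o-oo-o-o--oo-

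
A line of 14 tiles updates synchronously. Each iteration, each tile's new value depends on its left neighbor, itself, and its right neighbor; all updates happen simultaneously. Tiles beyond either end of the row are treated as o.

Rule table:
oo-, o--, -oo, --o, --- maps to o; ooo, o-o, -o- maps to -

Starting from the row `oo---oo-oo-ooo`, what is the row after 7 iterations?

iteration 1: -oooooo-oo-o--
iteration 2: -o----o-oo--oo
iteration 3: --oooo--ooooo-
iteration 4: ooo--oooo---o-
iteration 5: --oooo--oooo--
iteration 6: ooo--oooo--ooo
iteration 7: --oooo--oooo--

--oooo--oooo--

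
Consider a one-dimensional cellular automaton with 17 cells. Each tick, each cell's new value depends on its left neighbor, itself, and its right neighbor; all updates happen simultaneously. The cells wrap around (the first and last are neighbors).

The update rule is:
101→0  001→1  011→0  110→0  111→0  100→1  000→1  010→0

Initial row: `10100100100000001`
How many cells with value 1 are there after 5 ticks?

00011011011111110
11100000000000001
00011111111111110
11100000000000001  (repeats tick 2; period 2)
tick 5: 00011111111111110
count of 1: 13

13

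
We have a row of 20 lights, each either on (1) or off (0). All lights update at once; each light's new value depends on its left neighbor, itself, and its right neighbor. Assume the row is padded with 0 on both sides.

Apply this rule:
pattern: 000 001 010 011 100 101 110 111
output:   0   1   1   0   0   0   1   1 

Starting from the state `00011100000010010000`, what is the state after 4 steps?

00101100000110110000
01100100001010010000
10101100011010110000
10100100101010010000

10100100101010010000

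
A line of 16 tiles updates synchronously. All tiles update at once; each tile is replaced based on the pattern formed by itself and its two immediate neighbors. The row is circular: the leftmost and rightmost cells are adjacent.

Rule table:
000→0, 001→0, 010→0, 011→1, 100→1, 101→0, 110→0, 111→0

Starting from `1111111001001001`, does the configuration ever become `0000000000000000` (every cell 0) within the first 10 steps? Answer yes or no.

0000000100100101
1000000010010000
0100000001001000
0010000000100100
0001000000010010
0000100000001001
1000010000000100
0100001000000010
0010000100000001
1001000010000000
step 10 is 1001000010000000, still not uniform 0

no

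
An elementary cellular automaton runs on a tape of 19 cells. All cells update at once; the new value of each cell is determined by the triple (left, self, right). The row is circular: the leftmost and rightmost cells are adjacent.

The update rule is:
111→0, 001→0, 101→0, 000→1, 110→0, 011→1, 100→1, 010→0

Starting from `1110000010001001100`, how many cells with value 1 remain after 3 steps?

9

1001111001100101010
0101000101010000000
0000110000001111111
count of 1: 9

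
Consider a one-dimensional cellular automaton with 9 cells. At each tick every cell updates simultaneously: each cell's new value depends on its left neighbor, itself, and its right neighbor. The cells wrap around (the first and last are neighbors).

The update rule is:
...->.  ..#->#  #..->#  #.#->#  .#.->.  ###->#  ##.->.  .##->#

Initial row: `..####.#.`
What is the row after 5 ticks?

.####.#.#
####.#.#.
###.#.#.#
##.#.#.##
#.#.#.###

#.#.#.###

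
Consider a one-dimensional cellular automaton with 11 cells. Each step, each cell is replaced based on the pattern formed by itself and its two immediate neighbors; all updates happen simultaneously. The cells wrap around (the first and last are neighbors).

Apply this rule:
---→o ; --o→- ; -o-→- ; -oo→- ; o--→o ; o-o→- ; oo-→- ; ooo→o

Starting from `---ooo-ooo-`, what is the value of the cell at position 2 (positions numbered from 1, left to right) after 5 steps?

-

oo--o---o-o
o-o--oo----
---o---ooo-
oo--oo--o-o
o-o---o----
position 2 holds -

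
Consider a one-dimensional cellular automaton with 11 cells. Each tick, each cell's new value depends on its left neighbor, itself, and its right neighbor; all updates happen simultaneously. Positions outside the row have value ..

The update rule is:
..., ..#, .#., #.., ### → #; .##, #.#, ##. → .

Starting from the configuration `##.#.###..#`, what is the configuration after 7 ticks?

tick 1: ...#..#.###
tick 2: #######..#.
tick 3: .#####.####
tick 4: #.###...##.
tick 5: #..#.###..#
tick 6: ####..#.###
tick 7: .##.###..#.

.##.###..#.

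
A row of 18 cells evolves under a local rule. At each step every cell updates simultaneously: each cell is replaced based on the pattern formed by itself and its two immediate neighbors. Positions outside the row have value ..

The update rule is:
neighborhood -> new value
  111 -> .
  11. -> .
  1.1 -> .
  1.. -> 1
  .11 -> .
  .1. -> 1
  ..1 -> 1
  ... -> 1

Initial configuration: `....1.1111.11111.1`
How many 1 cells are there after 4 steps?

11111............1
.....1111111111111
11111.............
.....1111111111111
count of 1: 13

13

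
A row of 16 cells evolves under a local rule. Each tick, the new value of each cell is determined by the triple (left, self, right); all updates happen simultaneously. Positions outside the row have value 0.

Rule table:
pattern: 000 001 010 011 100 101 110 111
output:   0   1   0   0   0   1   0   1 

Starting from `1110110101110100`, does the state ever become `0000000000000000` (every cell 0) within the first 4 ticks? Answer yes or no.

0101001010101000
1010010101010000
0100101010100000
1001010101000000
tick 4 is 1001010101000000, still not uniform 0

no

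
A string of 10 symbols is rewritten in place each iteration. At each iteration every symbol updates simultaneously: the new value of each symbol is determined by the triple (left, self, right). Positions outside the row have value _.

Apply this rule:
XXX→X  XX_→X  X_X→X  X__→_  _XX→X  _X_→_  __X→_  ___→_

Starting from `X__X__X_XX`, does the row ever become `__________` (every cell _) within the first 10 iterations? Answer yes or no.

_______XXX
_______XXX  (fixed point — unchanged through iteration 10)
iteration 10 is _______XXX, still not uniform _

no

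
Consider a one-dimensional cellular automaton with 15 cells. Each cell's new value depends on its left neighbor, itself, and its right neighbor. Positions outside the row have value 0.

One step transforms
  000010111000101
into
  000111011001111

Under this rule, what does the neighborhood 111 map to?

At position 7 the neighborhood is 111; the next row has 1 there.

1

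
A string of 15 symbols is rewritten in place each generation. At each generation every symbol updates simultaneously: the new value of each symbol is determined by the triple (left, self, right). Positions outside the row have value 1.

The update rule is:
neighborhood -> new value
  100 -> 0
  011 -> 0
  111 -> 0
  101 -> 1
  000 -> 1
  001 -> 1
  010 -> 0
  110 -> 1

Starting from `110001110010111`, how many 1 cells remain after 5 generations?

7

generation 1: 010110010101000
generation 2: 101010101010011
generation 3: 110101010100100
generation 4: 011010101001001
generation 5: 101101010010010
count of 1: 7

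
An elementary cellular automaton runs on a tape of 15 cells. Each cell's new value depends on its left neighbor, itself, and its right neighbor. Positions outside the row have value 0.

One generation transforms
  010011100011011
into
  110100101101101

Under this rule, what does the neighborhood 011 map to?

0

At position 4 the neighborhood is 011; the next row has 0 there.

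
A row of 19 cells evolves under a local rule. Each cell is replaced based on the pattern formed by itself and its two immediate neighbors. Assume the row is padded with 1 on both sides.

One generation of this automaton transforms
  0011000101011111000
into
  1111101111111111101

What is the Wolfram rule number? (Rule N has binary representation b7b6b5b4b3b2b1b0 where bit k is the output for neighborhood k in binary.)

position 12: 111 → 1  (bit 7 = 1)
position 3: 110 → 1  (bit 6 = 1)
position 8: 101 → 1  (bit 5 = 1)
position 0: 100 → 1  (bit 4 = 1)
position 2: 011 → 1  (bit 3 = 1)
position 7: 010 → 1  (bit 2 = 1)
position 1: 001 → 1  (bit 1 = 1)
position 5: 000 → 0  (bit 0 = 0)
bits b7..b0 = 11111110 = 254

254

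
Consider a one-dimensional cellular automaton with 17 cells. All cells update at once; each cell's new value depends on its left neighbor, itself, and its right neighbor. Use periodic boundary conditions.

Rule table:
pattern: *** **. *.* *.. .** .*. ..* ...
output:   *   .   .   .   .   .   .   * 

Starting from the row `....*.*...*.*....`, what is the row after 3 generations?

***.....*.....***
**..***...***..**
*....*..*..*....*

*....*..*..*....*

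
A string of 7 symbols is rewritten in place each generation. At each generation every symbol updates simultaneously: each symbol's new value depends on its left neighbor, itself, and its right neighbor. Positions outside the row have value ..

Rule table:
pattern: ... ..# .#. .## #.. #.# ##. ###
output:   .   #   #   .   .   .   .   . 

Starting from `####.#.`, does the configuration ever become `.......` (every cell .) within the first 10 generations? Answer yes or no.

.....#.
....##.
...#...
..##...
.#.....
##.....
.......
all cells are . at generation 7

yes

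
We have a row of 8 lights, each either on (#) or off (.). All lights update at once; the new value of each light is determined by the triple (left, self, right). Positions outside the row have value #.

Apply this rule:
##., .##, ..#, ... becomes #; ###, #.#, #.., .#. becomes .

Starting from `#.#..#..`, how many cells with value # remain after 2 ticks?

tick 1: #...#..#
tick 2: #.##..##
count of #: 5

5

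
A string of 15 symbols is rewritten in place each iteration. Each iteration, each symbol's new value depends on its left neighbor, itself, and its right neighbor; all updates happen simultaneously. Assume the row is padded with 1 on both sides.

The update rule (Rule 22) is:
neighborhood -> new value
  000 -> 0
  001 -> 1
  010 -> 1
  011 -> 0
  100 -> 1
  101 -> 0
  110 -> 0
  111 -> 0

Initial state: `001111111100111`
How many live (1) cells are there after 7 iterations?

iteration 1: 110000000011000
iteration 2: 001000000100101
iteration 3: 111100001111100
iteration 4: 000010010000011
iteration 5: 100111111000100
iteration 6: 011000000101111
iteration 7: 000100001100000
count of 1: 3

3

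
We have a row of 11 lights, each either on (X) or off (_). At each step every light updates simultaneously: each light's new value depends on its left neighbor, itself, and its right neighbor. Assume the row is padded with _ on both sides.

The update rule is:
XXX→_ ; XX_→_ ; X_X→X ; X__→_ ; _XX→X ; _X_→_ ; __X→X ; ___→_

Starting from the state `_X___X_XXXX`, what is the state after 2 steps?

___X_XX____

X___X_XX___
___X_XX____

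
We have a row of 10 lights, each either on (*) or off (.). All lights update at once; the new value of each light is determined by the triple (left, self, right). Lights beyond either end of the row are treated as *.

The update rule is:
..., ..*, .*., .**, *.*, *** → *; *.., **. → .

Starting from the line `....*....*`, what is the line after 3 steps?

***.******

.****.****
****.*****
***.******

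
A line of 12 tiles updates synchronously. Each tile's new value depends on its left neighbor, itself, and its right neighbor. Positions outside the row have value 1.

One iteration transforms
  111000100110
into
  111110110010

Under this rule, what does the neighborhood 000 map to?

1

At position 4 the neighborhood is 000; the next row has 1 there.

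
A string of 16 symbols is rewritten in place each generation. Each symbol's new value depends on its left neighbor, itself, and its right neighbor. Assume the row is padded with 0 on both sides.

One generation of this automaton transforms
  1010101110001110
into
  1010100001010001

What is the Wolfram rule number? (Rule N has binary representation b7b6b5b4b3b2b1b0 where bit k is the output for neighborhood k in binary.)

position 7: 111 → 0  (bit 7 = 0)
position 8: 110 → 0  (bit 6 = 0)
position 1: 101 → 0  (bit 5 = 0)
position 9: 100 → 1  (bit 4 = 1)
position 6: 011 → 0  (bit 3 = 0)
position 0: 010 → 1  (bit 2 = 1)
position 11: 001 → 1  (bit 1 = 1)
position 10: 000 → 0  (bit 0 = 0)
bits b7..b0 = 00010110 = 22

22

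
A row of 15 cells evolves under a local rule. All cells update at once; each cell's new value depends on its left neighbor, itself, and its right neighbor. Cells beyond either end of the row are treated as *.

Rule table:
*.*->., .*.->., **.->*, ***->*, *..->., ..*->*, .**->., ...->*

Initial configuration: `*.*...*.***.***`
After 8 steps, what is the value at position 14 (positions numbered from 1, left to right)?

*...**...**..**
*.**.*.**.*.*.*
*..*....*......
*.*..***..*****
*...*.**.*.****
*.**...*....***
*..*.**..***.**
*.*...*.*.**..*
position 14 holds .

.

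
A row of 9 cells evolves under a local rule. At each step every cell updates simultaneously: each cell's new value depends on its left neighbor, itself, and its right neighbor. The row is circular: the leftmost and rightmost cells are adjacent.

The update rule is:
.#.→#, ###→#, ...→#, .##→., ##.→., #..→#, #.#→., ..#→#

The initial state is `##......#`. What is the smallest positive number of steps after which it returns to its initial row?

4

step 1: #.######.
step 2: #..####..
step 3: ###.##.##
step 4: ##......#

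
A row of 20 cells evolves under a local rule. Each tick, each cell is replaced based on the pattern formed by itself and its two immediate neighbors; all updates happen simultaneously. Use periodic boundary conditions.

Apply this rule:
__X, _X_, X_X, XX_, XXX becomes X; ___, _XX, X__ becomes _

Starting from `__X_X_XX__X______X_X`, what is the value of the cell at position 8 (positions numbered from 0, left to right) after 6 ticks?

X

_XXXXX_X_XX_____XXXX
X_XXXXXXX_X____X_XXX
XX_XXXXXXXX___XXX_XX
XXX_XXXXXXX__X_XXX_X
XXXX_XXXXXX_XXX_XXX_
_XXXX_XXXXXX_XXX_XXX
position 8 holds X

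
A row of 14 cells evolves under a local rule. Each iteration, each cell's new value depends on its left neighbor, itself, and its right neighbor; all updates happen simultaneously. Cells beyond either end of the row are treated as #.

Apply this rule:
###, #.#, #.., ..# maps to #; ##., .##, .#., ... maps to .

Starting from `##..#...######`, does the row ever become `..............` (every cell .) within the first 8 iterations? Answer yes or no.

#.##.#.#.#####
.#..#.#.#.####
#.##.#.#.#.###
.#..#.#.#.#.##
#.##.#.#.#.#.#
.#..#.#.#.#.#.
#.##.#.#.#.#.#  (repeats iteration 5; period 2)
iteration 8: .#..#.#.#.#.#.
iteration 8 is .#..#.#.#.#.#., still not uniform .

no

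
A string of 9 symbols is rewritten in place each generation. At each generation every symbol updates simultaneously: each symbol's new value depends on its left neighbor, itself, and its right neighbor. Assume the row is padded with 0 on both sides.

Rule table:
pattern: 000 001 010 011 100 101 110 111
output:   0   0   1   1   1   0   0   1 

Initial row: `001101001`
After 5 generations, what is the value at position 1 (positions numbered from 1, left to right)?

0

001001101
001101001  (repeats generation 0; period 2)
generation 5: 001001101
position 1 holds 0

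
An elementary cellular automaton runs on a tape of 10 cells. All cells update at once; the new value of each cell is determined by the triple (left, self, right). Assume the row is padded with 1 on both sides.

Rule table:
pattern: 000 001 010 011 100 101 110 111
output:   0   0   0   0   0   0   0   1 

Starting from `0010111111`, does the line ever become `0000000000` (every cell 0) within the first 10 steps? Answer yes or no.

step 1: 0000011111
step 2: 0000001111
step 3: 0000000111
step 4: 0000000011
step 5: 0000000001
step 6: 0000000000
all cells are 0 at step 6

yes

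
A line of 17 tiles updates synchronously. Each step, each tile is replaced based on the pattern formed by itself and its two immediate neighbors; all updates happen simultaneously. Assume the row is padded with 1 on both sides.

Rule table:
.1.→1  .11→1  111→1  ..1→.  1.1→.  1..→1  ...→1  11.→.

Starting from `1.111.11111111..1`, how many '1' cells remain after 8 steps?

9

..11..1111111.1.1
1.1.1.111111..1.1
..1.1.11111.1.1.1
1.1.1.1111..1.1.1
..1.1.111.1.1.1.1
1.1.1.11..1.1.1.1
..1.1.1.1.1.1.1.1
1.1.1.1.1.1.1.1.1
count of 1: 9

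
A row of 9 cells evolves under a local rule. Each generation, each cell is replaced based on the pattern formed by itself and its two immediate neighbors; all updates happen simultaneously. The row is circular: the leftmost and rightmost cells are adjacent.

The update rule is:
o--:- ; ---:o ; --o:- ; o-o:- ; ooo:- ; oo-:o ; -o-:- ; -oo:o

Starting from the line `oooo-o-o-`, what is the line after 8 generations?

-----ooo-

o--o-----
-----ooo-
oooo-o-o-  (repeats generation 0; period 3)
generation 8: -----ooo-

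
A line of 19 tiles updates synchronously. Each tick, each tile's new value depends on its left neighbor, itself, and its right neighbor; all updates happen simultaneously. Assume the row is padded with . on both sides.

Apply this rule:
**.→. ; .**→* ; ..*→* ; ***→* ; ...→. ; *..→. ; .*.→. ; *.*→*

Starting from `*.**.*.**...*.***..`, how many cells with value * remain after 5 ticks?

7

.**.*.**...*.***...
**.*.**...*.***....
*.*.**...*.***.....
.*.**...*.***......
*.**...*.***.......
count of *: 7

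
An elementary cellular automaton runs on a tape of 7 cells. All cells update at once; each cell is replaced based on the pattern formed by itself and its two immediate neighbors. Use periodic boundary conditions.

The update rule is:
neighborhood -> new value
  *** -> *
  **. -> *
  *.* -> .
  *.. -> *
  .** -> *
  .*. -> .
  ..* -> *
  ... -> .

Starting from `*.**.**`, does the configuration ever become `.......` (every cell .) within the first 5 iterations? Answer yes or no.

no

iteration 1: *.**.**  (fixed point — unchanged through iteration 5)
iteration 5 is *.**.**, still not uniform .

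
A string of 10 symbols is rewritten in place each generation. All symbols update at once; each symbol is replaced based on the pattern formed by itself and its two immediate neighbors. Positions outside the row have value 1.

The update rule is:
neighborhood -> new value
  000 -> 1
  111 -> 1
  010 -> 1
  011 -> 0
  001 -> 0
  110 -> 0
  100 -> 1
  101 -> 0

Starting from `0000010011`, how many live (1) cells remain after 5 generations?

7

generation 1: 1111011001
generation 2: 1110000100
generation 3: 1101110110
generation 4: 1000100000
generation 5: 0110111110
count of 1: 7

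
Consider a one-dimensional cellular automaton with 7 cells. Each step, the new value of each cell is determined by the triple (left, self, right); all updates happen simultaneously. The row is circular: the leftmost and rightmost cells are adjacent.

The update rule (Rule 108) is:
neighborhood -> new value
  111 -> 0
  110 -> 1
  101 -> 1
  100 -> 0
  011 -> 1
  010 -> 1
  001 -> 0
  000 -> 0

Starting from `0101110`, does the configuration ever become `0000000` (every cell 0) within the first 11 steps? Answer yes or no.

no

0111010
0101110  (repeats step 0; period 2)
step 11: 0111010
step 11 is 0111010, still not uniform 0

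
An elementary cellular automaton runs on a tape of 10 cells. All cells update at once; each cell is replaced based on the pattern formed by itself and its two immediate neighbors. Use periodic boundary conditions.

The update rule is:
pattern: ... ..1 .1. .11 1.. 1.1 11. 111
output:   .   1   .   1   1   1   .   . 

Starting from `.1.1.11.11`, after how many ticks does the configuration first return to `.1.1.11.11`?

10

tick 1: 1.1.11.11.
tick 2: .1.11.11.1
tick 3: 1.11.11.1.
tick 4: .11.11.1.1
tick 5: 11.11.1.1.
tick 6: 1.11.1.1.1
tick 7: .11.1.1.11
tick 8: 11.1.1.11.
tick 9: 1.1.1.11.1
tick 10: .1.1.11.11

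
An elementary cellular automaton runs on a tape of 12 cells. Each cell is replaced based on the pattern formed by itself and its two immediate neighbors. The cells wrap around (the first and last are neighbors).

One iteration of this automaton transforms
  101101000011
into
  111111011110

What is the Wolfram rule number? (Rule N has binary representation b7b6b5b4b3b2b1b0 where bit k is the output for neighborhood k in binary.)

111

position 11: 111 → 0  (bit 7 = 0)
position 0: 110 → 1  (bit 6 = 1)
position 1: 101 → 1  (bit 5 = 1)
position 6: 100 → 0  (bit 4 = 0)
position 2: 011 → 1  (bit 3 = 1)
position 5: 010 → 1  (bit 2 = 1)
position 9: 001 → 1  (bit 1 = 1)
position 7: 000 → 1  (bit 0 = 1)
bits b7..b0 = 01101111 = 111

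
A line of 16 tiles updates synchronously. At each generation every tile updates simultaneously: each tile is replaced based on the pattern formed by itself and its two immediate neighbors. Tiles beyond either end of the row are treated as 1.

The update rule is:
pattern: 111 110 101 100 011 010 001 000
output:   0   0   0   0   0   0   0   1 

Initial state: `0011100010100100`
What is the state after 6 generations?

generation 1: 0000001000000000
generation 2: 0111100011111110
generation 3: 0000001000000000  (repeats generation 1; period 2)
generation 6: 0111100011111110

0111100011111110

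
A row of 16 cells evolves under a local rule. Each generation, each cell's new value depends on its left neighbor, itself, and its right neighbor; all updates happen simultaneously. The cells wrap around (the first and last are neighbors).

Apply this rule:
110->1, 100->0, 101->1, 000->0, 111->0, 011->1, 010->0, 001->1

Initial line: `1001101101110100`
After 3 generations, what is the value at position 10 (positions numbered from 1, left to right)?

1

0011111111011001
0110000001111010
1110000011001100
position 10 holds 1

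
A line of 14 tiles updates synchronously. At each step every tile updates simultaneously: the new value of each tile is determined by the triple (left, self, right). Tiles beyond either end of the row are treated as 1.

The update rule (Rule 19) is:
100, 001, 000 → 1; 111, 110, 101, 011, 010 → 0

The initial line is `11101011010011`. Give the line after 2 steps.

00000000001100
11111111110011

11111111110011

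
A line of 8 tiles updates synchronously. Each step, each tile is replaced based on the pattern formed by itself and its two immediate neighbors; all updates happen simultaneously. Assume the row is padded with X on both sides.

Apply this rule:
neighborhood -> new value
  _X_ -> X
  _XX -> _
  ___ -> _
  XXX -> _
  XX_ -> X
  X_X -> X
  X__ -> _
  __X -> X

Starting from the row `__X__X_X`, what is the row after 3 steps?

_XX_XXX_
X_XX__XX
XX_X_X__

XX_X_X__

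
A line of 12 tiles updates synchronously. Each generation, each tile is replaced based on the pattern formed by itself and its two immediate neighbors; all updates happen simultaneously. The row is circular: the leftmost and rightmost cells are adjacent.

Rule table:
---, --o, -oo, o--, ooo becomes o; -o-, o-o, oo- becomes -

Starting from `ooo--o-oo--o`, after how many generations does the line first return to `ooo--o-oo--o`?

oo-oo--o-ooo
o--o-oo--ooo
-oo--o-ooooo
-o-oo--oooo-
o--o-ooooo-o
-oo--oooo--o
-o-ooooo-oo-
o--oooo--o-o
-ooooo-oo--o
-oooo--o-oo-
oooo-oo--o-o
ooo--o-oo--o

12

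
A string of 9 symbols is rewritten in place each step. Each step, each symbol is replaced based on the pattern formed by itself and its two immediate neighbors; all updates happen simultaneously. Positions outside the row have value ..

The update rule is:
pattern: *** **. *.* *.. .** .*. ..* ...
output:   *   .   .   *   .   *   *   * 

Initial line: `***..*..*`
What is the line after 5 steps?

step 1: .*.******
step 2: **..****.
step 3: ..**.**.*
step 4: **......*
step 5: ..*******

..*******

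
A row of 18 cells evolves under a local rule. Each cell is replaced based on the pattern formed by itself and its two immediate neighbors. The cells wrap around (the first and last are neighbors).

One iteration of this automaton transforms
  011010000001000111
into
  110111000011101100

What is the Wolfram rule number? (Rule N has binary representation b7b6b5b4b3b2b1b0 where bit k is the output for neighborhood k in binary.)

position 16: 111 → 0  (bit 7 = 0)
position 2: 110 → 0  (bit 6 = 0)
position 0: 101 → 1  (bit 5 = 1)
position 5: 100 → 1  (bit 4 = 1)
position 1: 011 → 1  (bit 3 = 1)
position 4: 010 → 1  (bit 2 = 1)
position 10: 001 → 1  (bit 1 = 1)
position 6: 000 → 0  (bit 0 = 0)
bits b7..b0 = 00111110 = 62

62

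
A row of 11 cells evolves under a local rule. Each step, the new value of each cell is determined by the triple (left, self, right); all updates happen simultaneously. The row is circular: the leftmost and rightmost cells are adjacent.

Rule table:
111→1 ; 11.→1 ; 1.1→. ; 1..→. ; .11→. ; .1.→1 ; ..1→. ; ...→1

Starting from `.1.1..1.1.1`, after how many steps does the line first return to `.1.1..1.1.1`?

1

.1.1..1.1.1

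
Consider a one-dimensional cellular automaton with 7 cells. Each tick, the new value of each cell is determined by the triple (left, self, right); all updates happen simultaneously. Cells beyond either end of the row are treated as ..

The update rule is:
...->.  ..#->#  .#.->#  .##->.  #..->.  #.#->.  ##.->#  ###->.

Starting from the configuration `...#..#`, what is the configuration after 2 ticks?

.#.#..#

tick 1: ..##.##
tick 2: .#.#..#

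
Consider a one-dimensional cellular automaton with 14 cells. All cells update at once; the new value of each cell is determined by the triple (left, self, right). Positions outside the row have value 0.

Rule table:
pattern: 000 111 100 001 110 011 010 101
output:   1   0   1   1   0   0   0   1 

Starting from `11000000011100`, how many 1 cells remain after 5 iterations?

iteration 1: 00111111100011
iteration 2: 11000000011100  (repeats iteration 0; period 2)
iteration 5: 00111111100011
count of 1: 9

9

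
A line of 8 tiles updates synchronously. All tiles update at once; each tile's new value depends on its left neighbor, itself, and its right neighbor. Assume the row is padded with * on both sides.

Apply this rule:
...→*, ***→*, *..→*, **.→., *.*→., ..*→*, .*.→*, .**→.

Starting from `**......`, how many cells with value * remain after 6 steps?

2

*.******
...*****
***.****
**...***
*.***.**
...*...*
count of *: 2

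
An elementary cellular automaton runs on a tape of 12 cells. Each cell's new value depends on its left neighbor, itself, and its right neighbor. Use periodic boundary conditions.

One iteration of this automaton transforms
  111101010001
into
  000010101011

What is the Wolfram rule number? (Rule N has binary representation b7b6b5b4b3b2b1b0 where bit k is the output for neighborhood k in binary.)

position 0: 111 → 0  (bit 7 = 0)
position 3: 110 → 0  (bit 6 = 0)
position 4: 101 → 1  (bit 5 = 1)
position 8: 100 → 1  (bit 4 = 1)
position 11: 011 → 1  (bit 3 = 1)
position 5: 010 → 0  (bit 2 = 0)
position 10: 001 → 1  (bit 1 = 1)
position 9: 000 → 0  (bit 0 = 0)
bits b7..b0 = 00111010 = 58

58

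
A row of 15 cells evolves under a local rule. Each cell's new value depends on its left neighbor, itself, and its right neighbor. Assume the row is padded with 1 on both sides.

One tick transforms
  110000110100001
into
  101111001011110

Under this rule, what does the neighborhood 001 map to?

At position 5 the neighborhood is 001; the next row has 1 there.

1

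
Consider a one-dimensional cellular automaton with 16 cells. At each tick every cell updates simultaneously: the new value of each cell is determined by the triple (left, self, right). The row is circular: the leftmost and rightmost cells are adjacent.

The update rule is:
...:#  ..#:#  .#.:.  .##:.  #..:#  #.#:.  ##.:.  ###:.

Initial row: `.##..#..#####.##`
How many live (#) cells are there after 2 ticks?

...##.##........
###.....########
count of #: 11

11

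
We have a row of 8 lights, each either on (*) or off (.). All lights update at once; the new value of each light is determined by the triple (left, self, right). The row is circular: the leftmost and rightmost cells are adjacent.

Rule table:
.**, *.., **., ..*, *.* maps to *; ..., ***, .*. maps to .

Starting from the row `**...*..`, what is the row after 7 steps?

...***..

***.*.**
..**.**.
.*******
**.....*
.**...**
****.***
...***..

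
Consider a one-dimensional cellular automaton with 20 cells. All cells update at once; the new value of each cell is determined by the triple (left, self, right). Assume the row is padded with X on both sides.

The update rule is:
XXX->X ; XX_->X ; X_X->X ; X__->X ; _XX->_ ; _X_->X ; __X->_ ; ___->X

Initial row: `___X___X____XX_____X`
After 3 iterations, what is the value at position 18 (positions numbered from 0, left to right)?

X

iteration 1: XX_XXX_XXXX__XXXXX__
iteration 2: XXX_XXX_XXXX__XXXXX_
iteration 3: XXXX_XXX_XXXX__XXXXX
position 18 holds X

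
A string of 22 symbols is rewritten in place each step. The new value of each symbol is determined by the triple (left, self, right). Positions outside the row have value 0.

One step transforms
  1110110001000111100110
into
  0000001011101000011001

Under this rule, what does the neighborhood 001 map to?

At position 8 the neighborhood is 001; the next row has 1 there.

1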